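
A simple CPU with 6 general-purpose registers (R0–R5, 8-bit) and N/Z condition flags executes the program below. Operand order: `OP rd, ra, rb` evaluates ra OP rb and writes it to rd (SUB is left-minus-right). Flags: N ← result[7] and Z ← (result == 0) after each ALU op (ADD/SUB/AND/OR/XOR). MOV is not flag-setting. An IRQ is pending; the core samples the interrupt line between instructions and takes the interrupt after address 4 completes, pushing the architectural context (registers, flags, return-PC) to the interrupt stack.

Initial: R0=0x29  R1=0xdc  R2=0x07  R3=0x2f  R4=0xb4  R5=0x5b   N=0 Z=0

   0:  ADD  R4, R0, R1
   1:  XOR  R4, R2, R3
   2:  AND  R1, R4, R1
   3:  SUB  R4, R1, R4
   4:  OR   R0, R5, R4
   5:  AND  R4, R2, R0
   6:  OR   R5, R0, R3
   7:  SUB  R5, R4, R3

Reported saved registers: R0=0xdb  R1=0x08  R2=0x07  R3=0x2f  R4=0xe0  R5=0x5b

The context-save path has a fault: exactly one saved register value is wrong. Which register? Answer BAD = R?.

BAD = R0

after  0: R0=0x29 R1=0xdc R2=0x07 R3=0x2f R4=0x05 R5=0x5b  N=0 Z=0
after  1: R0=0x29 R1=0xdc R2=0x07 R3=0x2f R4=0x28 R5=0x5b  N=0 Z=0
after  2: R0=0x29 R1=0x08 R2=0x07 R3=0x2f R4=0x28 R5=0x5b  N=0 Z=0
after  3: R0=0x29 R1=0x08 R2=0x07 R3=0x2f R4=0xe0 R5=0x5b  N=1 Z=0
after  4: R0=0xfb R1=0x08 R2=0x07 R3=0x2f R4=0xe0 R5=0x5b  N=1 Z=0
-- IRQ taken; context saved, return-PC = 5 --
mismatch: R0: reported 0xdb vs actual 0xfb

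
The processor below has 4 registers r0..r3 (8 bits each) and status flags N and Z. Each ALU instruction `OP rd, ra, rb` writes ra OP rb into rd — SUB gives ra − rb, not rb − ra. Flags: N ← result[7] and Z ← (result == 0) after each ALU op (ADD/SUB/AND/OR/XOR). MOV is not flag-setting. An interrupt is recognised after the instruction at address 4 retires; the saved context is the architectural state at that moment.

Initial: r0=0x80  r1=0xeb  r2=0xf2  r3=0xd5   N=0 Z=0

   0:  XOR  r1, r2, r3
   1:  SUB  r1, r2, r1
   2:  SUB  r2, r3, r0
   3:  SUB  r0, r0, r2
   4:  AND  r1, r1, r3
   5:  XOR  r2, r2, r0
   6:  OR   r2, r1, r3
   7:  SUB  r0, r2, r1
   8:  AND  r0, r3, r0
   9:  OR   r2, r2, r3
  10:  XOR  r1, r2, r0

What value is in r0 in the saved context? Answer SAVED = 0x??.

after  0: r0=0x80 r1=0x27 r2=0xf2 r3=0xd5  N=0 Z=0
after  1: r0=0x80 r1=0xcb r2=0xf2 r3=0xd5  N=1 Z=0
after  2: r0=0x80 r1=0xcb r2=0x55 r3=0xd5  N=0 Z=0
after  3: r0=0x2b r1=0xcb r2=0x55 r3=0xd5  N=0 Z=0
after  4: r0=0x2b r1=0xc1 r2=0x55 r3=0xd5  N=1 Z=0
-- IRQ taken; context saved, return-PC = 5 --

SAVED = 0x2b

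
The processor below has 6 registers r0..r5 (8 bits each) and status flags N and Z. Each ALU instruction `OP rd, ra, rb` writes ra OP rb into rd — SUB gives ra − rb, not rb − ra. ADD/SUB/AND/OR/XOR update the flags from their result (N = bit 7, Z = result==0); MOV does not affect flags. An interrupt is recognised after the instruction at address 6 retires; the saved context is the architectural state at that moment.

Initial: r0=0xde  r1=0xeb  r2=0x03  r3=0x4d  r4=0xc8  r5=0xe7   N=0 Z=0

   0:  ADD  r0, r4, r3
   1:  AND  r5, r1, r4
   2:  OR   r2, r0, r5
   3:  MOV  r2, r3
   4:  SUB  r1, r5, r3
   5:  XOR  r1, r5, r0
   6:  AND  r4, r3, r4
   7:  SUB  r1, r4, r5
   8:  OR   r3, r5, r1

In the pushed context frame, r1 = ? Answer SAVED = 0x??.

after  0: r0=0x15 r1=0xeb r2=0x03 r3=0x4d r4=0xc8 r5=0xe7  N=0 Z=0
after  1: r0=0x15 r1=0xeb r2=0x03 r3=0x4d r4=0xc8 r5=0xc8  N=1 Z=0
after  2: r0=0x15 r1=0xeb r2=0xdd r3=0x4d r4=0xc8 r5=0xc8  N=1 Z=0
after  3: r0=0x15 r1=0xeb r2=0x4d r3=0x4d r4=0xc8 r5=0xc8  N=1 Z=0
after  4: r0=0x15 r1=0x7b r2=0x4d r3=0x4d r4=0xc8 r5=0xc8  N=0 Z=0
after  5: r0=0x15 r1=0xdd r2=0x4d r3=0x4d r4=0xc8 r5=0xc8  N=1 Z=0
after  6: r0=0x15 r1=0xdd r2=0x4d r3=0x4d r4=0x48 r5=0xc8  N=0 Z=0
-- IRQ taken; context saved, return-PC = 7 --

SAVED = 0xdd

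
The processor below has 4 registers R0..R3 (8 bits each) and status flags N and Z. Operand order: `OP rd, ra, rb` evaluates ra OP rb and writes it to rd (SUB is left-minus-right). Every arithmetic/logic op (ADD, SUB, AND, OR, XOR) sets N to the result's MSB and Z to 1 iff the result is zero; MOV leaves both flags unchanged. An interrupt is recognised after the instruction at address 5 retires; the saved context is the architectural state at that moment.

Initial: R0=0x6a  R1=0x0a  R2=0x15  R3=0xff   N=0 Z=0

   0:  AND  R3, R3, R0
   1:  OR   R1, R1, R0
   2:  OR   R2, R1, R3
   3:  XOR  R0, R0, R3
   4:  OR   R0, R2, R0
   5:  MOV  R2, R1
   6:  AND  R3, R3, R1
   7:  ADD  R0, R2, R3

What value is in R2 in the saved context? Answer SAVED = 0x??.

SAVED = 0x6a

after  0: R0=0x6a R1=0x0a R2=0x15 R3=0x6a  N=0 Z=0
after  1: R0=0x6a R1=0x6a R2=0x15 R3=0x6a  N=0 Z=0
after  2: R0=0x6a R1=0x6a R2=0x6a R3=0x6a  N=0 Z=0
after  3: R0=0x00 R1=0x6a R2=0x6a R3=0x6a  N=0 Z=1
after  4: R0=0x6a R1=0x6a R2=0x6a R3=0x6a  N=0 Z=0
after  5: R0=0x6a R1=0x6a R2=0x6a R3=0x6a  N=0 Z=0
-- IRQ taken; context saved, return-PC = 6 --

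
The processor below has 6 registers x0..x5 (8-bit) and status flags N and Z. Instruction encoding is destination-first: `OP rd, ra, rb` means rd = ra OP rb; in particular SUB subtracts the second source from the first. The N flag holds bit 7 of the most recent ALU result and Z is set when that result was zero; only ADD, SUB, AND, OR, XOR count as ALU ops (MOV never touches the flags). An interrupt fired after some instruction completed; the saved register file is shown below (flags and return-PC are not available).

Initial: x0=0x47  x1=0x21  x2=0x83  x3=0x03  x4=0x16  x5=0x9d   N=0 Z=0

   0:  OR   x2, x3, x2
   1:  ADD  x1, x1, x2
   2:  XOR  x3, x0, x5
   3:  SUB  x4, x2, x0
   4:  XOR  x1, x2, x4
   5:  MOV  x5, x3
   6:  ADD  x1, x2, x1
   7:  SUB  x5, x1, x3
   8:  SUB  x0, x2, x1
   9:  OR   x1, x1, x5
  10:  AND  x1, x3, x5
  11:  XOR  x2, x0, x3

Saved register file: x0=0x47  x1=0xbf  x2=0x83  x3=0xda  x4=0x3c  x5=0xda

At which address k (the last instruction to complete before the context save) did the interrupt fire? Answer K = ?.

after  0: x0=0x47 x1=0x21 x2=0x83 x3=0x03 x4=0x16 x5=0x9d  N=1 Z=0
after  1: x0=0x47 x1=0xa4 x2=0x83 x3=0x03 x4=0x16 x5=0x9d  N=1 Z=0
after  2: x0=0x47 x1=0xa4 x2=0x83 x3=0xda x4=0x16 x5=0x9d  N=1 Z=0
after  3: x0=0x47 x1=0xa4 x2=0x83 x3=0xda x4=0x3c x5=0x9d  N=0 Z=0
after  4: x0=0x47 x1=0xbf x2=0x83 x3=0xda x4=0x3c x5=0x9d  N=1 Z=0
after  5: x0=0x47 x1=0xbf x2=0x83 x3=0xda x4=0x3c x5=0xda  N=1 Z=0
-- IRQ taken; context saved, return-PC = 6 --

K = 5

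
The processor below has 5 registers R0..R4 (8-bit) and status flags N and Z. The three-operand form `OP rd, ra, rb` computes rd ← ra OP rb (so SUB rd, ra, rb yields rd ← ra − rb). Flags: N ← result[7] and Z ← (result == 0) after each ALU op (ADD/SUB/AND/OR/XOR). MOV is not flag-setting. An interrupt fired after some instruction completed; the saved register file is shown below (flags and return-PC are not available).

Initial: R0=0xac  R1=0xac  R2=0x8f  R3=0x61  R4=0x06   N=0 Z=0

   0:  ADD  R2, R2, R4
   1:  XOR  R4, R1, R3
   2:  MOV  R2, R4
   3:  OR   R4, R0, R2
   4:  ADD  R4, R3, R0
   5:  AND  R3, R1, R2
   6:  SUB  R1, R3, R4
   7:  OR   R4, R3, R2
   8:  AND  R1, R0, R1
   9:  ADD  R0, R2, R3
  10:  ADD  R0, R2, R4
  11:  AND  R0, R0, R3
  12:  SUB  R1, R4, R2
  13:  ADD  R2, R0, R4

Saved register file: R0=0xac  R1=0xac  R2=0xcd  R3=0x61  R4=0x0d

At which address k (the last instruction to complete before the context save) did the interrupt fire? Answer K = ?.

after  0: R0=0xac R1=0xac R2=0x95 R3=0x61 R4=0x06  N=1 Z=0
after  1: R0=0xac R1=0xac R2=0x95 R3=0x61 R4=0xcd  N=1 Z=0
after  2: R0=0xac R1=0xac R2=0xcd R3=0x61 R4=0xcd  N=1 Z=0
after  3: R0=0xac R1=0xac R2=0xcd R3=0x61 R4=0xed  N=1 Z=0
after  4: R0=0xac R1=0xac R2=0xcd R3=0x61 R4=0x0d  N=0 Z=0
-- IRQ taken; context saved, return-PC = 5 --

K = 4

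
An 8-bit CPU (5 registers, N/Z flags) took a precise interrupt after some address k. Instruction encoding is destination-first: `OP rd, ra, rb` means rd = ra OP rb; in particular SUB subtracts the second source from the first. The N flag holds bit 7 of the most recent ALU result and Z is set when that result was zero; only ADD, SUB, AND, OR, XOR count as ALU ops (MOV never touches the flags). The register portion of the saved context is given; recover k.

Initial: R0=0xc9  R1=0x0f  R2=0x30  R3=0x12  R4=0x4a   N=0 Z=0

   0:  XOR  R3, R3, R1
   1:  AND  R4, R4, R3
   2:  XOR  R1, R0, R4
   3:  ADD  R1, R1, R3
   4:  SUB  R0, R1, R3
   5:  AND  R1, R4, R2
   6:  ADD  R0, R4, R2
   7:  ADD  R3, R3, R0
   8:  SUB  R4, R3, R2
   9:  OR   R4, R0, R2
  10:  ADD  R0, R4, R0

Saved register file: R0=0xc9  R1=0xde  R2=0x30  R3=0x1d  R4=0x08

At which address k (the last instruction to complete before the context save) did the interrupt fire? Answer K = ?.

after  0: R0=0xc9 R1=0x0f R2=0x30 R3=0x1d R4=0x4a  N=0 Z=0
after  1: R0=0xc9 R1=0x0f R2=0x30 R3=0x1d R4=0x08  N=0 Z=0
after  2: R0=0xc9 R1=0xc1 R2=0x30 R3=0x1d R4=0x08  N=1 Z=0
after  3: R0=0xc9 R1=0xde R2=0x30 R3=0x1d R4=0x08  N=1 Z=0
-- IRQ taken; context saved, return-PC = 4 --

K = 3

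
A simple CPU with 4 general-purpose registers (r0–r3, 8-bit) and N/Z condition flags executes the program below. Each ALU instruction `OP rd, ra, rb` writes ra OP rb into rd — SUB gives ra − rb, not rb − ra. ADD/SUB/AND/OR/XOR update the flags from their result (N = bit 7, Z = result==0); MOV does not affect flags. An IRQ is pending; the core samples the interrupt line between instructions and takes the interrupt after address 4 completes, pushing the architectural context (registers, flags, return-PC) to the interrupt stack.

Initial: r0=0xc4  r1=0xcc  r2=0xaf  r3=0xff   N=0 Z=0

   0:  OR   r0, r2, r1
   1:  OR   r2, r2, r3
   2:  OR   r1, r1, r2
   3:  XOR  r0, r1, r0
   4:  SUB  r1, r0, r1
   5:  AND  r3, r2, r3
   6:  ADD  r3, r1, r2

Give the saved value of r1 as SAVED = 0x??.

SAVED = 0x11

after  0: r0=0xef r1=0xcc r2=0xaf r3=0xff  N=1 Z=0
after  1: r0=0xef r1=0xcc r2=0xff r3=0xff  N=1 Z=0
after  2: r0=0xef r1=0xff r2=0xff r3=0xff  N=1 Z=0
after  3: r0=0x10 r1=0xff r2=0xff r3=0xff  N=0 Z=0
after  4: r0=0x10 r1=0x11 r2=0xff r3=0xff  N=0 Z=0
-- IRQ taken; context saved, return-PC = 5 --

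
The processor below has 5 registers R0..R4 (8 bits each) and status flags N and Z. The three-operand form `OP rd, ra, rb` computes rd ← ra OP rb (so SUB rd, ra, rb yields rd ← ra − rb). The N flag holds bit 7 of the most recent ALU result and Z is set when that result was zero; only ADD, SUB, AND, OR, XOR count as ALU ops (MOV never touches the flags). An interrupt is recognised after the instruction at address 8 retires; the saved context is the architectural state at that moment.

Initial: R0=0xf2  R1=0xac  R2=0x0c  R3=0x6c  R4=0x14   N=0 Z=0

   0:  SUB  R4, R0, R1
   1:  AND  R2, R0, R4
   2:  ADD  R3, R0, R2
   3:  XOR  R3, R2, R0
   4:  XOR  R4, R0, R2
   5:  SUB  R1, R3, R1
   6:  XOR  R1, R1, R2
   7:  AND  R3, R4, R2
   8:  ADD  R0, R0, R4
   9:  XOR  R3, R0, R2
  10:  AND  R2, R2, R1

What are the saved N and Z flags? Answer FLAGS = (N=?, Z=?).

FLAGS = (N=1, Z=0)

after  0: R0=0xf2 R1=0xac R2=0x0c R3=0x6c R4=0x46  N=0 Z=0
after  1: R0=0xf2 R1=0xac R2=0x42 R3=0x6c R4=0x46  N=0 Z=0
after  2: R0=0xf2 R1=0xac R2=0x42 R3=0x34 R4=0x46  N=0 Z=0
after  3: R0=0xf2 R1=0xac R2=0x42 R3=0xb0 R4=0x46  N=1 Z=0
after  4: R0=0xf2 R1=0xac R2=0x42 R3=0xb0 R4=0xb0  N=1 Z=0
after  5: R0=0xf2 R1=0x04 R2=0x42 R3=0xb0 R4=0xb0  N=0 Z=0
after  6: R0=0xf2 R1=0x46 R2=0x42 R3=0xb0 R4=0xb0  N=0 Z=0
after  7: R0=0xf2 R1=0x46 R2=0x42 R3=0x00 R4=0xb0  N=0 Z=1
after  8: R0=0xa2 R1=0x46 R2=0x42 R3=0x00 R4=0xb0  N=1 Z=0
-- IRQ taken; context saved, return-PC = 9 --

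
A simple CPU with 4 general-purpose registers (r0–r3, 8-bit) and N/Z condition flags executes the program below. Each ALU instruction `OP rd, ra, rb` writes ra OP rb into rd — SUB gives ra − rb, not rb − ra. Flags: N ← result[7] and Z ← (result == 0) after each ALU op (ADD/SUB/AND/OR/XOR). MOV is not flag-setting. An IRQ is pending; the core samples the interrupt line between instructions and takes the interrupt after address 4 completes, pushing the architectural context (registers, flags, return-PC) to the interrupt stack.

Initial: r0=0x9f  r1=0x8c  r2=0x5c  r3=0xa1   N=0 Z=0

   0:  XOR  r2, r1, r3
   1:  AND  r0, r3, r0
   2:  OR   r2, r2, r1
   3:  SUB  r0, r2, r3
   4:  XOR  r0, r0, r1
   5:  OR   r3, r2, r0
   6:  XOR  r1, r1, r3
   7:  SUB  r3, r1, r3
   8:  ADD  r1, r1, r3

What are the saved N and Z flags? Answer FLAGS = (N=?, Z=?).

after  0: r0=0x9f r1=0x8c r2=0x2d r3=0xa1  N=0 Z=0
after  1: r0=0x81 r1=0x8c r2=0x2d r3=0xa1  N=1 Z=0
after  2: r0=0x81 r1=0x8c r2=0xad r3=0xa1  N=1 Z=0
after  3: r0=0x0c r1=0x8c r2=0xad r3=0xa1  N=0 Z=0
after  4: r0=0x80 r1=0x8c r2=0xad r3=0xa1  N=1 Z=0
-- IRQ taken; context saved, return-PC = 5 --

FLAGS = (N=1, Z=0)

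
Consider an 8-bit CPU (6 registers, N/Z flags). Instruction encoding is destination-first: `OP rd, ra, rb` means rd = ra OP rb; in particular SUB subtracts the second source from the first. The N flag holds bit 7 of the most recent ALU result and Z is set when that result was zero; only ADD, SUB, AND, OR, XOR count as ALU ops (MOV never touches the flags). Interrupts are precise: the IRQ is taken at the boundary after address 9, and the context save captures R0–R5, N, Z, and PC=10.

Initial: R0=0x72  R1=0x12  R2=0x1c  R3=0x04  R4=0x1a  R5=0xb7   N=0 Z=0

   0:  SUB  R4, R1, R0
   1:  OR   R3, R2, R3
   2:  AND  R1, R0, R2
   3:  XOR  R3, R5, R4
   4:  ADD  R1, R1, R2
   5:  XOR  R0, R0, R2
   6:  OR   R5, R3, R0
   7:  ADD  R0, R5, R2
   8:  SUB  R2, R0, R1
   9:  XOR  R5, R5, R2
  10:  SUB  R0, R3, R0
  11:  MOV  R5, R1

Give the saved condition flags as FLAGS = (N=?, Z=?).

after  0: R0=0x72 R1=0x12 R2=0x1c R3=0x04 R4=0xa0 R5=0xb7  N=1 Z=0
after  1: R0=0x72 R1=0x12 R2=0x1c R3=0x1c R4=0xa0 R5=0xb7  N=0 Z=0
after  2: R0=0x72 R1=0x10 R2=0x1c R3=0x1c R4=0xa0 R5=0xb7  N=0 Z=0
after  3: R0=0x72 R1=0x10 R2=0x1c R3=0x17 R4=0xa0 R5=0xb7  N=0 Z=0
after  4: R0=0x72 R1=0x2c R2=0x1c R3=0x17 R4=0xa0 R5=0xb7  N=0 Z=0
after  5: R0=0x6e R1=0x2c R2=0x1c R3=0x17 R4=0xa0 R5=0xb7  N=0 Z=0
after  6: R0=0x6e R1=0x2c R2=0x1c R3=0x17 R4=0xa0 R5=0x7f  N=0 Z=0
after  7: R0=0x9b R1=0x2c R2=0x1c R3=0x17 R4=0xa0 R5=0x7f  N=1 Z=0
after  8: R0=0x9b R1=0x2c R2=0x6f R3=0x17 R4=0xa0 R5=0x7f  N=0 Z=0
after  9: R0=0x9b R1=0x2c R2=0x6f R3=0x17 R4=0xa0 R5=0x10  N=0 Z=0
-- IRQ taken; context saved, return-PC = 10 --

FLAGS = (N=0, Z=0)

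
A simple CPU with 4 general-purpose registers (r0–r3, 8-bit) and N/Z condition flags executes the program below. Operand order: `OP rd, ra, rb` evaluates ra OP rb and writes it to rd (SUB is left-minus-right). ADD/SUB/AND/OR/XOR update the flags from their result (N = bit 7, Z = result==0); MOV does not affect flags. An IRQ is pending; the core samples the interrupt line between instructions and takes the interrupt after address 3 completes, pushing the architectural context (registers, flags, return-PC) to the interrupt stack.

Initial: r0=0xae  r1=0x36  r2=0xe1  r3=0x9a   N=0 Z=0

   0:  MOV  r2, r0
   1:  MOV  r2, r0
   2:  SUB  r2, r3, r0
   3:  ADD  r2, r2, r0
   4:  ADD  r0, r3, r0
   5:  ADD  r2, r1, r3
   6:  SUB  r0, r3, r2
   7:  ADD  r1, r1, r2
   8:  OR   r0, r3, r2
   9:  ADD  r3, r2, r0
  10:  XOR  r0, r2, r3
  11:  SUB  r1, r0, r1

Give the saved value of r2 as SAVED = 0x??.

SAVED = 0x9a

after  0: r0=0xae r1=0x36 r2=0xae r3=0x9a  N=0 Z=0
after  1: r0=0xae r1=0x36 r2=0xae r3=0x9a  N=0 Z=0
after  2: r0=0xae r1=0x36 r2=0xec r3=0x9a  N=1 Z=0
after  3: r0=0xae r1=0x36 r2=0x9a r3=0x9a  N=1 Z=0
-- IRQ taken; context saved, return-PC = 4 --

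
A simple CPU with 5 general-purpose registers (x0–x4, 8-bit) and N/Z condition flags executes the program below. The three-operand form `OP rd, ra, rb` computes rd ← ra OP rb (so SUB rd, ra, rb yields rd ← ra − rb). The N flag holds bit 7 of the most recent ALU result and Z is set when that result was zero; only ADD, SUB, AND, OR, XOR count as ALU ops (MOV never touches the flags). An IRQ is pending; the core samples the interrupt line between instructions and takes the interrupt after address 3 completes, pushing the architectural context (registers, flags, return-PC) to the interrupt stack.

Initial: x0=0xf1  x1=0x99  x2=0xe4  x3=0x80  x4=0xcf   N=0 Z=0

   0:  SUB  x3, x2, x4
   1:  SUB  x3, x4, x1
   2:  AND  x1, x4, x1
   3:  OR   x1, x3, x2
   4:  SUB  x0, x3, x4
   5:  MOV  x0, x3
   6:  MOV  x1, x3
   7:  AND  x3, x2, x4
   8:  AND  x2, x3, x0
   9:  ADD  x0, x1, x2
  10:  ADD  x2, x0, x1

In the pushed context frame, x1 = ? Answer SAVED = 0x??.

after  0: x0=0xf1 x1=0x99 x2=0xe4 x3=0x15 x4=0xcf  N=0 Z=0
after  1: x0=0xf1 x1=0x99 x2=0xe4 x3=0x36 x4=0xcf  N=0 Z=0
after  2: x0=0xf1 x1=0x89 x2=0xe4 x3=0x36 x4=0xcf  N=1 Z=0
after  3: x0=0xf1 x1=0xf6 x2=0xe4 x3=0x36 x4=0xcf  N=1 Z=0
-- IRQ taken; context saved, return-PC = 4 --

SAVED = 0xf6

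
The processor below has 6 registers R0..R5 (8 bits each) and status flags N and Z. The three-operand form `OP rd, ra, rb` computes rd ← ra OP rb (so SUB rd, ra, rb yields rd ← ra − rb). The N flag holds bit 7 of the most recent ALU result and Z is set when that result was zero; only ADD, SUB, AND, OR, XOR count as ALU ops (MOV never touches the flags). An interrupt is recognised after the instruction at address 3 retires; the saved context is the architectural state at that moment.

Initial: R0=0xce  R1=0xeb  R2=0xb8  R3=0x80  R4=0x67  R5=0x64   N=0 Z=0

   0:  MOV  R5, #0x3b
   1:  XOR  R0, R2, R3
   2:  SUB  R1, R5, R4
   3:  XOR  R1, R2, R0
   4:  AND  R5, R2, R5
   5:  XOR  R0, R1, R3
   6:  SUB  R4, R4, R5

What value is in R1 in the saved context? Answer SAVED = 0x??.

SAVED = 0x80

after  0: R0=0xce R1=0xeb R2=0xb8 R3=0x80 R4=0x67 R5=0x3b  N=0 Z=0
after  1: R0=0x38 R1=0xeb R2=0xb8 R3=0x80 R4=0x67 R5=0x3b  N=0 Z=0
after  2: R0=0x38 R1=0xd4 R2=0xb8 R3=0x80 R4=0x67 R5=0x3b  N=1 Z=0
after  3: R0=0x38 R1=0x80 R2=0xb8 R3=0x80 R4=0x67 R5=0x3b  N=1 Z=0
-- IRQ taken; context saved, return-PC = 4 --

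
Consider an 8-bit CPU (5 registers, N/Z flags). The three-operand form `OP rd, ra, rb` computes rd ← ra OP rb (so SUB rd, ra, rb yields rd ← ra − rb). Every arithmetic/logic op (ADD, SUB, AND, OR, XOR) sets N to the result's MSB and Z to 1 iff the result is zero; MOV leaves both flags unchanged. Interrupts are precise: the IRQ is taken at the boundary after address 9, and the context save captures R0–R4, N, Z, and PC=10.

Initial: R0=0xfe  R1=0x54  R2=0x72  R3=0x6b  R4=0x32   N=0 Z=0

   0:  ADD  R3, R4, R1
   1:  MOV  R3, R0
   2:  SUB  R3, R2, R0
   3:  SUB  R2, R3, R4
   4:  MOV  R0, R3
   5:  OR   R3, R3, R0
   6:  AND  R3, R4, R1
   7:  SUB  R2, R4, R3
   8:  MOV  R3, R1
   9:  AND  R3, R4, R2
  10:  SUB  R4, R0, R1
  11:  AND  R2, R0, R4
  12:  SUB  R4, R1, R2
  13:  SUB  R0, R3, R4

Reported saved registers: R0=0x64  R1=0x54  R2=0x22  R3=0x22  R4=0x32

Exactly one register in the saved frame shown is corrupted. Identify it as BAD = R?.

after  0: R0=0xfe R1=0x54 R2=0x72 R3=0x86 R4=0x32  N=1 Z=0
after  1: R0=0xfe R1=0x54 R2=0x72 R3=0xfe R4=0x32  N=1 Z=0
after  2: R0=0xfe R1=0x54 R2=0x72 R3=0x74 R4=0x32  N=0 Z=0
after  3: R0=0xfe R1=0x54 R2=0x42 R3=0x74 R4=0x32  N=0 Z=0
after  4: R0=0x74 R1=0x54 R2=0x42 R3=0x74 R4=0x32  N=0 Z=0
after  5: R0=0x74 R1=0x54 R2=0x42 R3=0x74 R4=0x32  N=0 Z=0
after  6: R0=0x74 R1=0x54 R2=0x42 R3=0x10 R4=0x32  N=0 Z=0
after  7: R0=0x74 R1=0x54 R2=0x22 R3=0x10 R4=0x32  N=0 Z=0
after  8: R0=0x74 R1=0x54 R2=0x22 R3=0x54 R4=0x32  N=0 Z=0
after  9: R0=0x74 R1=0x54 R2=0x22 R3=0x22 R4=0x32  N=0 Z=0
-- IRQ taken; context saved, return-PC = 10 --
mismatch: R0: reported 0x64 vs actual 0x74

BAD = R0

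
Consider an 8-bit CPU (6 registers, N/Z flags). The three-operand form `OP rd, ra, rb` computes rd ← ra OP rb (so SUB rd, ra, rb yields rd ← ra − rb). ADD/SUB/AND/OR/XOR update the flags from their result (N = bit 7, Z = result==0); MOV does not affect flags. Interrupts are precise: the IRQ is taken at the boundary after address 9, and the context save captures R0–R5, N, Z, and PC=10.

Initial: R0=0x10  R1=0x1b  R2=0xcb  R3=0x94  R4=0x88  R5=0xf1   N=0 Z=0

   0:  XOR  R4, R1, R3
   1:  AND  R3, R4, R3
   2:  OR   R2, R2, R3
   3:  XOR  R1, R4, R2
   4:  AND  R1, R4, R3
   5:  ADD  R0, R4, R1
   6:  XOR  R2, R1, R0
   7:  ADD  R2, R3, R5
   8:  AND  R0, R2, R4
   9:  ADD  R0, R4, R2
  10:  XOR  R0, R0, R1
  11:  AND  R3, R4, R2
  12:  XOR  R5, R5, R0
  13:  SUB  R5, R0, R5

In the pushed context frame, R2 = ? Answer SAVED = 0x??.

after  0: R0=0x10 R1=0x1b R2=0xcb R3=0x94 R4=0x8f R5=0xf1  N=1 Z=0
after  1: R0=0x10 R1=0x1b R2=0xcb R3=0x84 R4=0x8f R5=0xf1  N=1 Z=0
after  2: R0=0x10 R1=0x1b R2=0xcf R3=0x84 R4=0x8f R5=0xf1  N=1 Z=0
after  3: R0=0x10 R1=0x40 R2=0xcf R3=0x84 R4=0x8f R5=0xf1  N=0 Z=0
after  4: R0=0x10 R1=0x84 R2=0xcf R3=0x84 R4=0x8f R5=0xf1  N=1 Z=0
after  5: R0=0x13 R1=0x84 R2=0xcf R3=0x84 R4=0x8f R5=0xf1  N=0 Z=0
after  6: R0=0x13 R1=0x84 R2=0x97 R3=0x84 R4=0x8f R5=0xf1  N=1 Z=0
after  7: R0=0x13 R1=0x84 R2=0x75 R3=0x84 R4=0x8f R5=0xf1  N=0 Z=0
after  8: R0=0x05 R1=0x84 R2=0x75 R3=0x84 R4=0x8f R5=0xf1  N=0 Z=0
after  9: R0=0x04 R1=0x84 R2=0x75 R3=0x84 R4=0x8f R5=0xf1  N=0 Z=0
-- IRQ taken; context saved, return-PC = 10 --

SAVED = 0x75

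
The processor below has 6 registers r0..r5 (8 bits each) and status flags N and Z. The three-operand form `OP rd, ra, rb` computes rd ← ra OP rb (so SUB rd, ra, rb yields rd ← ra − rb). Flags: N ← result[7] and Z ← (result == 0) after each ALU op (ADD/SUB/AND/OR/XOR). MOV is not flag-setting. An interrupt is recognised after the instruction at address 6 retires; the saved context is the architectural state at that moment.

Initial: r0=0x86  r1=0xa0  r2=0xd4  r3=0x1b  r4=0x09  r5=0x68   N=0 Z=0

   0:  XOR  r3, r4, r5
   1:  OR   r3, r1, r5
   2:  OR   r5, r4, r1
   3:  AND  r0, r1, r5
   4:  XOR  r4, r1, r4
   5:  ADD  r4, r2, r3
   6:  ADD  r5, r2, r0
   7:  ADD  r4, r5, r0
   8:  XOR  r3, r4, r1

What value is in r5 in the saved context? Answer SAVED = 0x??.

SAVED = 0x74

after  0: r0=0x86 r1=0xa0 r2=0xd4 r3=0x61 r4=0x09 r5=0x68  N=0 Z=0
after  1: r0=0x86 r1=0xa0 r2=0xd4 r3=0xe8 r4=0x09 r5=0x68  N=1 Z=0
after  2: r0=0x86 r1=0xa0 r2=0xd4 r3=0xe8 r4=0x09 r5=0xa9  N=1 Z=0
after  3: r0=0xa0 r1=0xa0 r2=0xd4 r3=0xe8 r4=0x09 r5=0xa9  N=1 Z=0
after  4: r0=0xa0 r1=0xa0 r2=0xd4 r3=0xe8 r4=0xa9 r5=0xa9  N=1 Z=0
after  5: r0=0xa0 r1=0xa0 r2=0xd4 r3=0xe8 r4=0xbc r5=0xa9  N=1 Z=0
after  6: r0=0xa0 r1=0xa0 r2=0xd4 r3=0xe8 r4=0xbc r5=0x74  N=0 Z=0
-- IRQ taken; context saved, return-PC = 7 --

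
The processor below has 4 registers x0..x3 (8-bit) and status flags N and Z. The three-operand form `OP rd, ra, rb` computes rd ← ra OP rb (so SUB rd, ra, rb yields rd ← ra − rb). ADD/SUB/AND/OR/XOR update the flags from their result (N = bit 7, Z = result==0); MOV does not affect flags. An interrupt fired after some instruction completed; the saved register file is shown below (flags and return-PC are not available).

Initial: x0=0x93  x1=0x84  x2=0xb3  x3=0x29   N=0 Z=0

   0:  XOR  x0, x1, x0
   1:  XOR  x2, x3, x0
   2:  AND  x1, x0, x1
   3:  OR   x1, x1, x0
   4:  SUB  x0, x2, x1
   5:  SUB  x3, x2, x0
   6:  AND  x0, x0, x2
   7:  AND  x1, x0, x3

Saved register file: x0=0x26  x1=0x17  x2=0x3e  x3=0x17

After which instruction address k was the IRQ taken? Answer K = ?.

K = 6

after  0: x0=0x17 x1=0x84 x2=0xb3 x3=0x29  N=0 Z=0
after  1: x0=0x17 x1=0x84 x2=0x3e x3=0x29  N=0 Z=0
after  2: x0=0x17 x1=0x04 x2=0x3e x3=0x29  N=0 Z=0
after  3: x0=0x17 x1=0x17 x2=0x3e x3=0x29  N=0 Z=0
after  4: x0=0x27 x1=0x17 x2=0x3e x3=0x29  N=0 Z=0
after  5: x0=0x27 x1=0x17 x2=0x3e x3=0x17  N=0 Z=0
after  6: x0=0x26 x1=0x17 x2=0x3e x3=0x17  N=0 Z=0
-- IRQ taken; context saved, return-PC = 7 --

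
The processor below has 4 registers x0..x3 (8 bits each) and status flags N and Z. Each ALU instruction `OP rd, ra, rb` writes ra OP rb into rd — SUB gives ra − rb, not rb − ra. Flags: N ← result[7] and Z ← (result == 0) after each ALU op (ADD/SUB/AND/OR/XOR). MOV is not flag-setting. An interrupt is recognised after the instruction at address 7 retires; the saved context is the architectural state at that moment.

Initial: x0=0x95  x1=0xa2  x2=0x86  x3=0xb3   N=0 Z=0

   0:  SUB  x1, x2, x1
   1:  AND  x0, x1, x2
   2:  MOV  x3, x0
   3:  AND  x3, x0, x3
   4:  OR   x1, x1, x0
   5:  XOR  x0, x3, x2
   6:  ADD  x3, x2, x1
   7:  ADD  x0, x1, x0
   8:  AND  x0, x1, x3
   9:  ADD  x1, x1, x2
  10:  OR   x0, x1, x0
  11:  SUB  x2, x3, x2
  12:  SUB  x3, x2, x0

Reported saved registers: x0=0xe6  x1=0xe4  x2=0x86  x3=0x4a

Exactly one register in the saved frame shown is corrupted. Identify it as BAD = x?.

BAD = x3

after  0: x0=0x95 x1=0xe4 x2=0x86 x3=0xb3  N=1 Z=0
after  1: x0=0x84 x1=0xe4 x2=0x86 x3=0xb3  N=1 Z=0
after  2: x0=0x84 x1=0xe4 x2=0x86 x3=0x84  N=1 Z=0
after  3: x0=0x84 x1=0xe4 x2=0x86 x3=0x84  N=1 Z=0
after  4: x0=0x84 x1=0xe4 x2=0x86 x3=0x84  N=1 Z=0
after  5: x0=0x02 x1=0xe4 x2=0x86 x3=0x84  N=0 Z=0
after  6: x0=0x02 x1=0xe4 x2=0x86 x3=0x6a  N=0 Z=0
after  7: x0=0xe6 x1=0xe4 x2=0x86 x3=0x6a  N=1 Z=0
-- IRQ taken; context saved, return-PC = 8 --
mismatch: x3: reported 0x4a vs actual 0x6a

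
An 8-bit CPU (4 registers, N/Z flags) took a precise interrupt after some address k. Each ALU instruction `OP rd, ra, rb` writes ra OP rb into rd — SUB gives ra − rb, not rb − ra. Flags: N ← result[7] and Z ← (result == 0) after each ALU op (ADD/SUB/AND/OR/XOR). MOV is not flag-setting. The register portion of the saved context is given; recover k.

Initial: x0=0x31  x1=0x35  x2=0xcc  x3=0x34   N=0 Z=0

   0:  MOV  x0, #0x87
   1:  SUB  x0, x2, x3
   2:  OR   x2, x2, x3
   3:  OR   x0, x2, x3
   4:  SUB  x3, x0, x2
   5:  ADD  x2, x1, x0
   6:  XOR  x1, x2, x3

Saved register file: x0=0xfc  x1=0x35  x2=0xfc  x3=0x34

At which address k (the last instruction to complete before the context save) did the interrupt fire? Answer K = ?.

K = 3

after  0: x0=0x87 x1=0x35 x2=0xcc x3=0x34  N=0 Z=0
after  1: x0=0x98 x1=0x35 x2=0xcc x3=0x34  N=1 Z=0
after  2: x0=0x98 x1=0x35 x2=0xfc x3=0x34  N=1 Z=0
after  3: x0=0xfc x1=0x35 x2=0xfc x3=0x34  N=1 Z=0
-- IRQ taken; context saved, return-PC = 4 --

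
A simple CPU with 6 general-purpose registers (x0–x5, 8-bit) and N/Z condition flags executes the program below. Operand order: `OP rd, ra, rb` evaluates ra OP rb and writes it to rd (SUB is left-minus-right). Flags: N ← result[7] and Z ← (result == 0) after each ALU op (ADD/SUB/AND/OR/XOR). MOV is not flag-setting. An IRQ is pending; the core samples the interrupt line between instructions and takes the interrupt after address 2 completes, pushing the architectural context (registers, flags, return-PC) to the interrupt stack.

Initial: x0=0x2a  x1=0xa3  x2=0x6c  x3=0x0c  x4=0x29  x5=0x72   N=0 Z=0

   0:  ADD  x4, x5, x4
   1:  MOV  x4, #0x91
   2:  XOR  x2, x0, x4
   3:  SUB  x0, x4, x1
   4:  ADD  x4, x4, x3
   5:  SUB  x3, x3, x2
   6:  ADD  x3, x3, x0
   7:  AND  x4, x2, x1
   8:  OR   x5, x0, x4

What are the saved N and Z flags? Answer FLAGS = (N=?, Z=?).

FLAGS = (N=1, Z=0)

after  0: x0=0x2a x1=0xa3 x2=0x6c x3=0x0c x4=0x9b x5=0x72  N=1 Z=0
after  1: x0=0x2a x1=0xa3 x2=0x6c x3=0x0c x4=0x91 x5=0x72  N=1 Z=0
after  2: x0=0x2a x1=0xa3 x2=0xbb x3=0x0c x4=0x91 x5=0x72  N=1 Z=0
-- IRQ taken; context saved, return-PC = 3 --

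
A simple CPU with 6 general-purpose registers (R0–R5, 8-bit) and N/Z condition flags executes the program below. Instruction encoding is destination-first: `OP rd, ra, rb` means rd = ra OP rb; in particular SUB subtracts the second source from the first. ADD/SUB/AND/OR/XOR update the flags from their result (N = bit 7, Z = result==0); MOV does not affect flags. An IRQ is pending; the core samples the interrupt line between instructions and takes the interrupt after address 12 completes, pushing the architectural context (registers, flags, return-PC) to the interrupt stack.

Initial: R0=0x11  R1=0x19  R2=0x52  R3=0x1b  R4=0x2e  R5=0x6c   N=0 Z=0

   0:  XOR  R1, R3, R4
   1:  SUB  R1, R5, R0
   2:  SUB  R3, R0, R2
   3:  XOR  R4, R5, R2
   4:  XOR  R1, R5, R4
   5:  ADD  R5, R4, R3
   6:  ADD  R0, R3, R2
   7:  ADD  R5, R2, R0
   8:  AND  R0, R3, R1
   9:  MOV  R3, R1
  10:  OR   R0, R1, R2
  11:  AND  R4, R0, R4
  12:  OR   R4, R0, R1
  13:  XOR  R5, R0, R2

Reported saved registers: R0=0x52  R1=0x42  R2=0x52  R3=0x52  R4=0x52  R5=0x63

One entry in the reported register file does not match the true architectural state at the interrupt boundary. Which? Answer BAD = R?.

after  0: R0=0x11 R1=0x35 R2=0x52 R3=0x1b R4=0x2e R5=0x6c  N=0 Z=0
after  1: R0=0x11 R1=0x5b R2=0x52 R3=0x1b R4=0x2e R5=0x6c  N=0 Z=0
after  2: R0=0x11 R1=0x5b R2=0x52 R3=0xbf R4=0x2e R5=0x6c  N=1 Z=0
after  3: R0=0x11 R1=0x5b R2=0x52 R3=0xbf R4=0x3e R5=0x6c  N=0 Z=0
after  4: R0=0x11 R1=0x52 R2=0x52 R3=0xbf R4=0x3e R5=0x6c  N=0 Z=0
after  5: R0=0x11 R1=0x52 R2=0x52 R3=0xbf R4=0x3e R5=0xfd  N=1 Z=0
after  6: R0=0x11 R1=0x52 R2=0x52 R3=0xbf R4=0x3e R5=0xfd  N=0 Z=0
after  7: R0=0x11 R1=0x52 R2=0x52 R3=0xbf R4=0x3e R5=0x63  N=0 Z=0
after  8: R0=0x12 R1=0x52 R2=0x52 R3=0xbf R4=0x3e R5=0x63  N=0 Z=0
after  9: R0=0x12 R1=0x52 R2=0x52 R3=0x52 R4=0x3e R5=0x63  N=0 Z=0
after 10: R0=0x52 R1=0x52 R2=0x52 R3=0x52 R4=0x3e R5=0x63  N=0 Z=0
after 11: R0=0x52 R1=0x52 R2=0x52 R3=0x52 R4=0x12 R5=0x63  N=0 Z=0
after 12: R0=0x52 R1=0x52 R2=0x52 R3=0x52 R4=0x52 R5=0x63  N=0 Z=0
-- IRQ taken; context saved, return-PC = 13 --
mismatch: R1: reported 0x42 vs actual 0x52

BAD = R1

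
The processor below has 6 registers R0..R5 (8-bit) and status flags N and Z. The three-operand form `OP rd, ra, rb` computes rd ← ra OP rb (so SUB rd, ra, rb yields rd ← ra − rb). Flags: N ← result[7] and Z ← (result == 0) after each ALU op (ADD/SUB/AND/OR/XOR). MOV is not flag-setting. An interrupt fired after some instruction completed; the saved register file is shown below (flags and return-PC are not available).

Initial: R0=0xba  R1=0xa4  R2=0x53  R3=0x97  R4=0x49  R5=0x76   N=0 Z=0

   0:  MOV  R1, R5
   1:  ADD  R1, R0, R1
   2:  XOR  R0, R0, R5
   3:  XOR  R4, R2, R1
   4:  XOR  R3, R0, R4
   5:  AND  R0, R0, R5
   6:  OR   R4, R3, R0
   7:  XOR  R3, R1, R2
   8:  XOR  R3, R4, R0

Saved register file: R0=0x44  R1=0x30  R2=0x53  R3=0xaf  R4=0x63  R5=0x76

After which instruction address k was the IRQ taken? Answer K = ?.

K = 5

after  0: R0=0xba R1=0x76 R2=0x53 R3=0x97 R4=0x49 R5=0x76  N=0 Z=0
after  1: R0=0xba R1=0x30 R2=0x53 R3=0x97 R4=0x49 R5=0x76  N=0 Z=0
after  2: R0=0xcc R1=0x30 R2=0x53 R3=0x97 R4=0x49 R5=0x76  N=1 Z=0
after  3: R0=0xcc R1=0x30 R2=0x53 R3=0x97 R4=0x63 R5=0x76  N=0 Z=0
after  4: R0=0xcc R1=0x30 R2=0x53 R3=0xaf R4=0x63 R5=0x76  N=1 Z=0
after  5: R0=0x44 R1=0x30 R2=0x53 R3=0xaf R4=0x63 R5=0x76  N=0 Z=0
-- IRQ taken; context saved, return-PC = 6 --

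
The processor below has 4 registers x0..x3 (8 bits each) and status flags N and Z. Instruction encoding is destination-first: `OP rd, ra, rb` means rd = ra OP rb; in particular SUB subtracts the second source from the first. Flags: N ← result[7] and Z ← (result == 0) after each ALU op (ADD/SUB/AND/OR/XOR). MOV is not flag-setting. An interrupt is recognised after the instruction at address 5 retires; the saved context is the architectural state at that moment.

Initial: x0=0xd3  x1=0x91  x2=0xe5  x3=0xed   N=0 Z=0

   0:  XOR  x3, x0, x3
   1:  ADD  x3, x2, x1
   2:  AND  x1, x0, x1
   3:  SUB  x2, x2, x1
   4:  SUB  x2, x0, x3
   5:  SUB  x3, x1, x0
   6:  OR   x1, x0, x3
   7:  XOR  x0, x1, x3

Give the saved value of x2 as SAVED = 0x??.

after  0: x0=0xd3 x1=0x91 x2=0xe5 x3=0x3e  N=0 Z=0
after  1: x0=0xd3 x1=0x91 x2=0xe5 x3=0x76  N=0 Z=0
after  2: x0=0xd3 x1=0x91 x2=0xe5 x3=0x76  N=1 Z=0
after  3: x0=0xd3 x1=0x91 x2=0x54 x3=0x76  N=0 Z=0
after  4: x0=0xd3 x1=0x91 x2=0x5d x3=0x76  N=0 Z=0
after  5: x0=0xd3 x1=0x91 x2=0x5d x3=0xbe  N=1 Z=0
-- IRQ taken; context saved, return-PC = 6 --

SAVED = 0x5d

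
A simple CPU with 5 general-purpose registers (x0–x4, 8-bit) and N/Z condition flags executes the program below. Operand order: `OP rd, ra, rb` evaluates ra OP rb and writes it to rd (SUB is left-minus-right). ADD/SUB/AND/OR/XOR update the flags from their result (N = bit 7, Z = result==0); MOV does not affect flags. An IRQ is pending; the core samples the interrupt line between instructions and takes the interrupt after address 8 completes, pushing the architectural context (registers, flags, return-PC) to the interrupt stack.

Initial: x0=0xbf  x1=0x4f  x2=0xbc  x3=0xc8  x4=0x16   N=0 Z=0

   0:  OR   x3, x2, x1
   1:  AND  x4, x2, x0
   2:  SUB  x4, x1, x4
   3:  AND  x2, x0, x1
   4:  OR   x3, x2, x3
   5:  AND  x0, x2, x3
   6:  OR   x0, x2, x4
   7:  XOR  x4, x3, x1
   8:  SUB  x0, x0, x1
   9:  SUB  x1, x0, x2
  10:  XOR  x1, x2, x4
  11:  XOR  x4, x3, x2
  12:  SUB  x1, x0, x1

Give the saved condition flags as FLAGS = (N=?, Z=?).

FLAGS = (N=0, Z=0)

after  0: x0=0xbf x1=0x4f x2=0xbc x3=0xff x4=0x16  N=1 Z=0
after  1: x0=0xbf x1=0x4f x2=0xbc x3=0xff x4=0xbc  N=1 Z=0
after  2: x0=0xbf x1=0x4f x2=0xbc x3=0xff x4=0x93  N=1 Z=0
after  3: x0=0xbf x1=0x4f x2=0x0f x3=0xff x4=0x93  N=0 Z=0
after  4: x0=0xbf x1=0x4f x2=0x0f x3=0xff x4=0x93  N=1 Z=0
after  5: x0=0x0f x1=0x4f x2=0x0f x3=0xff x4=0x93  N=0 Z=0
after  6: x0=0x9f x1=0x4f x2=0x0f x3=0xff x4=0x93  N=1 Z=0
after  7: x0=0x9f x1=0x4f x2=0x0f x3=0xff x4=0xb0  N=1 Z=0
after  8: x0=0x50 x1=0x4f x2=0x0f x3=0xff x4=0xb0  N=0 Z=0
-- IRQ taken; context saved, return-PC = 9 --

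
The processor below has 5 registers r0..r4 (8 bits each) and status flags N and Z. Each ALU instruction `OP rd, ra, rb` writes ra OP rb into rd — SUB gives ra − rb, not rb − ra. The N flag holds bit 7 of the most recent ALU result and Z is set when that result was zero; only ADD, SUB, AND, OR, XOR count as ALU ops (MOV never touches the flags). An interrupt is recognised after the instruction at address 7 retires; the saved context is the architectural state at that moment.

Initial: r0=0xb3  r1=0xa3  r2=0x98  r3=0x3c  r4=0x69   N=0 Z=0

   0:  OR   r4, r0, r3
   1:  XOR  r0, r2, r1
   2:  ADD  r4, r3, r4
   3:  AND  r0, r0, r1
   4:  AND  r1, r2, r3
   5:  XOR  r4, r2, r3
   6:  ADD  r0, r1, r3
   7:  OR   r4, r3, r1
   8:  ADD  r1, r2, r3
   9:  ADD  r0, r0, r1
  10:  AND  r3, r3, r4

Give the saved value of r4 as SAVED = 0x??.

after  0: r0=0xb3 r1=0xa3 r2=0x98 r3=0x3c r4=0xbf  N=1 Z=0
after  1: r0=0x3b r1=0xa3 r2=0x98 r3=0x3c r4=0xbf  N=0 Z=0
after  2: r0=0x3b r1=0xa3 r2=0x98 r3=0x3c r4=0xfb  N=1 Z=0
after  3: r0=0x23 r1=0xa3 r2=0x98 r3=0x3c r4=0xfb  N=0 Z=0
after  4: r0=0x23 r1=0x18 r2=0x98 r3=0x3c r4=0xfb  N=0 Z=0
after  5: r0=0x23 r1=0x18 r2=0x98 r3=0x3c r4=0xa4  N=1 Z=0
after  6: r0=0x54 r1=0x18 r2=0x98 r3=0x3c r4=0xa4  N=0 Z=0
after  7: r0=0x54 r1=0x18 r2=0x98 r3=0x3c r4=0x3c  N=0 Z=0
-- IRQ taken; context saved, return-PC = 8 --

SAVED = 0x3c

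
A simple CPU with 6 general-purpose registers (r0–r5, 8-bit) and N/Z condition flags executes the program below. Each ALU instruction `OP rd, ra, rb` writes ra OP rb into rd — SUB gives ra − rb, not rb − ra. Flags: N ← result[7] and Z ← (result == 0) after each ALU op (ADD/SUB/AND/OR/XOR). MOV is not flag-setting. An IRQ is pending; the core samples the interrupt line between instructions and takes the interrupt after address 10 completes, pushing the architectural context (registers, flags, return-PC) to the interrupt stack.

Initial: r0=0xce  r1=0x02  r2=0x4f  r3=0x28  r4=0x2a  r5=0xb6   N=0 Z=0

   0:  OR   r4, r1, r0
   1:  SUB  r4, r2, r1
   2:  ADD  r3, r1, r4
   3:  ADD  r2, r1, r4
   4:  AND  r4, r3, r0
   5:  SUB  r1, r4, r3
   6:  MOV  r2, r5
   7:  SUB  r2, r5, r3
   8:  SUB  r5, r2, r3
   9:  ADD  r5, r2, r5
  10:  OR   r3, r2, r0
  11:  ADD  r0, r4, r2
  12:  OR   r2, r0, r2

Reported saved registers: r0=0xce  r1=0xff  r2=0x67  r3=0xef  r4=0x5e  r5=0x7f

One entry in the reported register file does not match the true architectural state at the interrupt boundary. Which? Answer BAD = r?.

BAD = r4

after  0: r0=0xce r1=0x02 r2=0x4f r3=0x28 r4=0xce r5=0xb6  N=1 Z=0
after  1: r0=0xce r1=0x02 r2=0x4f r3=0x28 r4=0x4d r5=0xb6  N=0 Z=0
after  2: r0=0xce r1=0x02 r2=0x4f r3=0x4f r4=0x4d r5=0xb6  N=0 Z=0
after  3: r0=0xce r1=0x02 r2=0x4f r3=0x4f r4=0x4d r5=0xb6  N=0 Z=0
after  4: r0=0xce r1=0x02 r2=0x4f r3=0x4f r4=0x4e r5=0xb6  N=0 Z=0
after  5: r0=0xce r1=0xff r2=0x4f r3=0x4f r4=0x4e r5=0xb6  N=1 Z=0
after  6: r0=0xce r1=0xff r2=0xb6 r3=0x4f r4=0x4e r5=0xb6  N=1 Z=0
after  7: r0=0xce r1=0xff r2=0x67 r3=0x4f r4=0x4e r5=0xb6  N=0 Z=0
after  8: r0=0xce r1=0xff r2=0x67 r3=0x4f r4=0x4e r5=0x18  N=0 Z=0
after  9: r0=0xce r1=0xff r2=0x67 r3=0x4f r4=0x4e r5=0x7f  N=0 Z=0
after 10: r0=0xce r1=0xff r2=0x67 r3=0xef r4=0x4e r5=0x7f  N=1 Z=0
-- IRQ taken; context saved, return-PC = 11 --
mismatch: r4: reported 0x5e vs actual 0x4e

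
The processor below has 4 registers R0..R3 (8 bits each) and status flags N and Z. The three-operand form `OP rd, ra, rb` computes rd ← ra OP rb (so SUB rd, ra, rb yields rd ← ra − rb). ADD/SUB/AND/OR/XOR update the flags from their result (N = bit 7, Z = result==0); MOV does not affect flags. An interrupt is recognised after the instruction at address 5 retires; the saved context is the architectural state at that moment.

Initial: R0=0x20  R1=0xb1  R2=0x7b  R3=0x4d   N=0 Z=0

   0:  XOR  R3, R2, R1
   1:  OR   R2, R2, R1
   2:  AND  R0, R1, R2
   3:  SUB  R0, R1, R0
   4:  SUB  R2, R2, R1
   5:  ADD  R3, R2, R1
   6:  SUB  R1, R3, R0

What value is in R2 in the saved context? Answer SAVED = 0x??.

SAVED = 0x4a

after  0: R0=0x20 R1=0xb1 R2=0x7b R3=0xca  N=1 Z=0
after  1: R0=0x20 R1=0xb1 R2=0xfb R3=0xca  N=1 Z=0
after  2: R0=0xb1 R1=0xb1 R2=0xfb R3=0xca  N=1 Z=0
after  3: R0=0x00 R1=0xb1 R2=0xfb R3=0xca  N=0 Z=1
after  4: R0=0x00 R1=0xb1 R2=0x4a R3=0xca  N=0 Z=0
after  5: R0=0x00 R1=0xb1 R2=0x4a R3=0xfb  N=1 Z=0
-- IRQ taken; context saved, return-PC = 6 --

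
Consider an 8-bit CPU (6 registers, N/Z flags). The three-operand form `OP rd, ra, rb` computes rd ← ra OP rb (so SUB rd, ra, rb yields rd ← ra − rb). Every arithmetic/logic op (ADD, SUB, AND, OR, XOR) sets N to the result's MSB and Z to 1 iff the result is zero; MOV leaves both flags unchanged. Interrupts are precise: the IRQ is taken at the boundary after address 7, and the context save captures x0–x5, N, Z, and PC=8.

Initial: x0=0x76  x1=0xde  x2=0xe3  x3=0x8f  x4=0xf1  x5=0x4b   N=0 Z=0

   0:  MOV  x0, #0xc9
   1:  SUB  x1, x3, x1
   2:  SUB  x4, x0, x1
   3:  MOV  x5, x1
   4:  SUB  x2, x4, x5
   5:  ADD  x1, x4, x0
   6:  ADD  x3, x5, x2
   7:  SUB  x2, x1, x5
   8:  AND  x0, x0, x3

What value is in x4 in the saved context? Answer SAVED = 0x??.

after  0: x0=0xc9 x1=0xde x2=0xe3 x3=0x8f x4=0xf1 x5=0x4b  N=0 Z=0
after  1: x0=0xc9 x1=0xb1 x2=0xe3 x3=0x8f x4=0xf1 x5=0x4b  N=1 Z=0
after  2: x0=0xc9 x1=0xb1 x2=0xe3 x3=0x8f x4=0x18 x5=0x4b  N=0 Z=0
after  3: x0=0xc9 x1=0xb1 x2=0xe3 x3=0x8f x4=0x18 x5=0xb1  N=0 Z=0
after  4: x0=0xc9 x1=0xb1 x2=0x67 x3=0x8f x4=0x18 x5=0xb1  N=0 Z=0
after  5: x0=0xc9 x1=0xe1 x2=0x67 x3=0x8f x4=0x18 x5=0xb1  N=1 Z=0
after  6: x0=0xc9 x1=0xe1 x2=0x67 x3=0x18 x4=0x18 x5=0xb1  N=0 Z=0
after  7: x0=0xc9 x1=0xe1 x2=0x30 x3=0x18 x4=0x18 x5=0xb1  N=0 Z=0
-- IRQ taken; context saved, return-PC = 8 --

SAVED = 0x18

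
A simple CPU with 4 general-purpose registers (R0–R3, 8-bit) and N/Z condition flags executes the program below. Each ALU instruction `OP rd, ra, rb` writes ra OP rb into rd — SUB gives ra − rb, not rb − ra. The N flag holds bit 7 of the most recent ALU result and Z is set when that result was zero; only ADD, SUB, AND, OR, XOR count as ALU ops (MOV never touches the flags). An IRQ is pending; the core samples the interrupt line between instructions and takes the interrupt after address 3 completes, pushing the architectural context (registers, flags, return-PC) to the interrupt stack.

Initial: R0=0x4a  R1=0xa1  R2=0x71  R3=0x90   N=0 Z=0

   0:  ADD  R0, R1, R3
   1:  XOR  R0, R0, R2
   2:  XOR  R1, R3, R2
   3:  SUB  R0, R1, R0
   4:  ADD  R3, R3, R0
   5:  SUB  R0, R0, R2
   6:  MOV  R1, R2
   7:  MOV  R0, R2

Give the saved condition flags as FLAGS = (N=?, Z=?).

FLAGS = (N=1, Z=0)

after  0: R0=0x31 R1=0xa1 R2=0x71 R3=0x90  N=0 Z=0
after  1: R0=0x40 R1=0xa1 R2=0x71 R3=0x90  N=0 Z=0
after  2: R0=0x40 R1=0xe1 R2=0x71 R3=0x90  N=1 Z=0
after  3: R0=0xa1 R1=0xe1 R2=0x71 R3=0x90  N=1 Z=0
-- IRQ taken; context saved, return-PC = 4 --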